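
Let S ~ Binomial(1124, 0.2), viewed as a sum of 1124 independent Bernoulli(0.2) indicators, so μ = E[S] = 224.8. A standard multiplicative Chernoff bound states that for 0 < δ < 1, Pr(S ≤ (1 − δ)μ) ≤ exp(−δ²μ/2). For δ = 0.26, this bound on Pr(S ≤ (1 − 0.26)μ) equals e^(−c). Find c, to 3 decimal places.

7.598

c = δ²μ/2 = 0.26²·224.8/2 = 7.5982.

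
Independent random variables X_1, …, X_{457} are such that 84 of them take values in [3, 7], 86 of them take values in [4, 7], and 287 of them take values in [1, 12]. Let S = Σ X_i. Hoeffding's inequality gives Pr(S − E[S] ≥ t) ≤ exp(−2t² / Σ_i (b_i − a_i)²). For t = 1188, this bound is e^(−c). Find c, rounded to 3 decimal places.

Σ(b_i − a_i)² = 84·4² + 86·3² + 287·11² = 36845.
c = 2t² / 36845 = 2·1188² / 36845 = 76.6098.

76.610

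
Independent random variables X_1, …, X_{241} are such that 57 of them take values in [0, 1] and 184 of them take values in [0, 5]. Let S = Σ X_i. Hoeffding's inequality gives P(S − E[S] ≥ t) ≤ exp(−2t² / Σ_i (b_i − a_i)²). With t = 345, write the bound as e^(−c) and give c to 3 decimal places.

51.117

Σ(b_i − a_i)² = 57·1² + 184·5² = 4657.
c = 2t² / 4657 = 2·345² / 4657 = 51.1166.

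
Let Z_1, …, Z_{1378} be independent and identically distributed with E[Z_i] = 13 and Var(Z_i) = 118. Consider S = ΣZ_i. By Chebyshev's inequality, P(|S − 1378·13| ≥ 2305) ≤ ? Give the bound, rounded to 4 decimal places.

Var(S) = n·Var(Z_i) = 1378·118 = 162604.
Chebyshev: P(|S − 1378·13| ≥ 2305) ≤ Var(S)/2305² = 162604/5313025 = 0.0306.

0.0306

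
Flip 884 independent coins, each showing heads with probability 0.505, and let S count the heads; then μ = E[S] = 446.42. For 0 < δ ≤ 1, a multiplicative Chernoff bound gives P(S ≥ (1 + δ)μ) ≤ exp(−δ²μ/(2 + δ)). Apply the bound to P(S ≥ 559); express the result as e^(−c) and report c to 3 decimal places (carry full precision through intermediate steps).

12.606

Write 559 = (1 + δ)μ, so δ = 559/446.42 − 1 = 0.252184…
Then the exponent is δ²μ/(2 + δ) = (559 − μ)² / (μ·(2 + δ)) = 12.605932.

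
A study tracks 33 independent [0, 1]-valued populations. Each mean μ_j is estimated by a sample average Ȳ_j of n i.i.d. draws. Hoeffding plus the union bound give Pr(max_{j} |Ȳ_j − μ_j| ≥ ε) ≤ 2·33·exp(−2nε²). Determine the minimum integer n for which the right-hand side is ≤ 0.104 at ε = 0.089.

408

Need 2·33·exp(−2nε²) ≤ 0.104, i.e. exp(−2nε²) ≤ 0.104/66.
So 2nε² ≥ ln(66/0.104) = 6.453019.
Hence n ≥ 6.453019/(2·0.089²) = 407.336.
The smallest integer n is 408.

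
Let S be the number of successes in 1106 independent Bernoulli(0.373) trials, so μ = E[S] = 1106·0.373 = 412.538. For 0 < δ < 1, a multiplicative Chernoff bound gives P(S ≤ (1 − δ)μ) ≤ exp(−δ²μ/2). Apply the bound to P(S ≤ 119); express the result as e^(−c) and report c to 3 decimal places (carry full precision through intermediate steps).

104.432

Write 119 = (1 − δ)μ, so δ = 1 − 119/412.538 = 0.7115417…
Then the exponent is δ²μ/2 = (μ − 119)²/(2μ) = 104.432267.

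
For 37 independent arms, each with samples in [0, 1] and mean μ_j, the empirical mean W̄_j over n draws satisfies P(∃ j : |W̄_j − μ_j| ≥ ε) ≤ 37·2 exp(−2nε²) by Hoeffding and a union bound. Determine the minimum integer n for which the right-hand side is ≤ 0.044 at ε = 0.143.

182

Need 2·37·exp(−2nε²) ≤ 0.044, i.e. exp(−2nε²) ≤ 0.044/74.
So 2nε² ≥ ln(74/0.044) = 7.427631.
Hence n ≥ 7.427631/(2·0.143²) = 181.614.
The smallest integer n is 182.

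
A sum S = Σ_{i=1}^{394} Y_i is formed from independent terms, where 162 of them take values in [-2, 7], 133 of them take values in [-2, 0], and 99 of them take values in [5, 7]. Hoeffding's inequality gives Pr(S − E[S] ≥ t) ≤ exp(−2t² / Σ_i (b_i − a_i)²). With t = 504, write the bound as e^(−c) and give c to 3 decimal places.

Σ(b_i − a_i)² = 162·9² + 133·2² + 99·2² = 14050.
c = 2t² / 14050 = 2·504² / 14050 = 36.1589.

36.159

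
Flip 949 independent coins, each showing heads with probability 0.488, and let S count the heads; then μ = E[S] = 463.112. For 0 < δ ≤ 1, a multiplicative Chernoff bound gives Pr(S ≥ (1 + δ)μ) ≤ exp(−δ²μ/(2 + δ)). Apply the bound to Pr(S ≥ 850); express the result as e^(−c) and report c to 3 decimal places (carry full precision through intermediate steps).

113.991

Write 850 = (1 + δ)μ, so δ = 850/463.112 − 1 = 0.8354091…
Then the exponent is δ²μ/(2 + δ) = (850 − μ)² / (μ·(2 + δ)) = 113.990524.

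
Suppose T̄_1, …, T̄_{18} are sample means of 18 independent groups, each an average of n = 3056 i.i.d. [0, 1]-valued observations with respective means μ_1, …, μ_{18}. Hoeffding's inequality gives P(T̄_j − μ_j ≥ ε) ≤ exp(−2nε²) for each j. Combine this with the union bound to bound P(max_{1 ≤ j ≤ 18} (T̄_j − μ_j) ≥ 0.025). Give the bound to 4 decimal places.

Per-experiment Hoeffding bound: exp(−2·3056·0.025²) = exp(−3.82000) = 0.021928.
Union bound over 18 events: 18·0.021928 = 0.39470.

0.3947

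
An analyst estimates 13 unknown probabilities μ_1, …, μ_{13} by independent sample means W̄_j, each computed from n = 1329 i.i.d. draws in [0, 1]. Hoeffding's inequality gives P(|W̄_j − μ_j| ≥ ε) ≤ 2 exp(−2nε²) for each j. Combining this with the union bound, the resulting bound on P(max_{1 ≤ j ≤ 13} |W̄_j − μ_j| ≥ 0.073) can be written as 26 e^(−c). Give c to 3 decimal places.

14.164

Union bound over the 13 events: P(max_{1 ≤ j ≤ 13} |W̄_j − μ_j| ≥ 0.073) ≤ 13·2·exp(−2nε²) = 26 exp(−2·1329·0.073²).
So c = 2·1329·0.073² = 14.1645.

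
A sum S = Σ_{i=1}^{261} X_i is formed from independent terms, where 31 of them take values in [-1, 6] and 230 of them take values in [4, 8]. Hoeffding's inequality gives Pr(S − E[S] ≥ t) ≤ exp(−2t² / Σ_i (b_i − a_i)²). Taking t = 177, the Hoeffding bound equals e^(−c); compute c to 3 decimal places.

Σ(b_i − a_i)² = 31·7² + 230·4² = 5199.
c = 2t² / 5199 = 2·177² / 5199 = 12.0519.

12.052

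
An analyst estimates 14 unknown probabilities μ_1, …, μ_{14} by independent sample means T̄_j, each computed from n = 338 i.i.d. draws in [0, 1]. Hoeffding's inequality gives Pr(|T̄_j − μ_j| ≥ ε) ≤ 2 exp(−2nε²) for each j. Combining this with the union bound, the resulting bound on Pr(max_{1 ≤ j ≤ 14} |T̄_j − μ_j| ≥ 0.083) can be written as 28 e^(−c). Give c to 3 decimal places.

4.657

Union bound over the 14 events: Pr(max_{1 ≤ j ≤ 14} |T̄_j − μ_j| ≥ 0.083) ≤ 14·2·exp(−2nε²) = 28 exp(−2·338·0.083²).
So c = 2·338·0.083² = 4.6570.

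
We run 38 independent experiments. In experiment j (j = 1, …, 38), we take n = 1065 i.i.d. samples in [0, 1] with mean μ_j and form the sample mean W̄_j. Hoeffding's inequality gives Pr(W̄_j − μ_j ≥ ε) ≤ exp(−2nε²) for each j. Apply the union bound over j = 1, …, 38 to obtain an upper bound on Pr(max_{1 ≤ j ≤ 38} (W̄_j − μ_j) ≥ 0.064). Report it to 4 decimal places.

0.0062

Per-experiment Hoeffding bound: exp(−2·1065·0.064²) = exp(−8.72448) = 0.00016256.
Union bound over 38 events: 38·0.00016256 = 0.00618.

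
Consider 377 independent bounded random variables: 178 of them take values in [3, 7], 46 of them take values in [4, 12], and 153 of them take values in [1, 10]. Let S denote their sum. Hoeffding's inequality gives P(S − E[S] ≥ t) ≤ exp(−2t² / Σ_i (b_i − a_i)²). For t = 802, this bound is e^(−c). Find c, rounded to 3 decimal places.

70.740

Σ(b_i − a_i)² = 178·4² + 46·8² + 153·9² = 18185.
c = 2t² / 18185 = 2·802² / 18185 = 70.7401.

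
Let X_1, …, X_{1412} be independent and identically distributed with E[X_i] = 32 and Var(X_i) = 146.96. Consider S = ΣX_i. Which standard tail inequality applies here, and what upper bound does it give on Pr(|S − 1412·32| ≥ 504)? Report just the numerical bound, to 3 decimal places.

With mean and variance of each term known, Chebyshev's inequality bounds the deviation of the sum (or sample mean).
Var(S) = n·Var(X_i) = 1412·146.96 = 207507.52.
Chebyshev: Pr(|S − 1412·32| ≥ 504) ≤ Var(S)/504² = 207507.52/254016 = 0.8169.

0.817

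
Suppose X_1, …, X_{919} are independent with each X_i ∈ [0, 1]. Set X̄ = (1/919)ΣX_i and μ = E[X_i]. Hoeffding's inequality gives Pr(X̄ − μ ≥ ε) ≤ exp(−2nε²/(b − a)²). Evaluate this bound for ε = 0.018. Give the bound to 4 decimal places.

0.5513

Exponent: 2nε²/(b − a)² = 2·919·0.018² / 1² = 0.59551.
Bound = exp(−0.59551) = 0.55128.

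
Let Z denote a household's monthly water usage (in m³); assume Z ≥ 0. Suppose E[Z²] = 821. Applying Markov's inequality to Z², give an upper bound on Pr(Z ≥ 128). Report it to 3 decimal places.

0.050

Since Z ≥ 0, the event {Z ≥ 128} is the same as {Z² ≥ 16384}.
Markov's inequality applied to Z² gives Pr(Z² ≥ 16384) ≤ E[Z²]/16384 = 821/16384 = 0.0501.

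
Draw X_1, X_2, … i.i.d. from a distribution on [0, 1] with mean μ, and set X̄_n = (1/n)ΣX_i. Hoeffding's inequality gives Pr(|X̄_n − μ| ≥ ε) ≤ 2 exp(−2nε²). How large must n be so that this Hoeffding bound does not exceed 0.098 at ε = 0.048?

655

Require 2·exp(−2nε²) ≤ 0.098, i.e. 2nε² ≥ ln(2/0.098) = 3.015935.
So n ≥ 3.015935 / (2·0.048²) = 654.500.
The smallest integer n is 655.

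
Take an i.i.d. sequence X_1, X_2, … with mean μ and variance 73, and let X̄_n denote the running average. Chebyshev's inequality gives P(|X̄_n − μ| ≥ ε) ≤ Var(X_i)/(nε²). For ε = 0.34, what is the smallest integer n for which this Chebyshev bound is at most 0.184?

Require 73/(n·0.34²) ≤ 0.184, i.e. n ≥ 73/(0.184·0.34²) = 3431.999.
The smallest integer n is 3432.

3432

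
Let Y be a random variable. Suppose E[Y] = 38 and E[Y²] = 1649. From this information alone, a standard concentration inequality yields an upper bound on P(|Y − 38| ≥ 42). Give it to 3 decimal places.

The first two moments determine the variance, so Chebyshev's inequality is the sharpest standard bound available.
Var(Y) = E[Y²] − (E[Y])² = 1649 − 1444 = 205.
Chebyshev's inequality: P(|Y − μ| ≥ t) ≤ Var(Y)/t² = 205/1764 = 0.1162.

0.116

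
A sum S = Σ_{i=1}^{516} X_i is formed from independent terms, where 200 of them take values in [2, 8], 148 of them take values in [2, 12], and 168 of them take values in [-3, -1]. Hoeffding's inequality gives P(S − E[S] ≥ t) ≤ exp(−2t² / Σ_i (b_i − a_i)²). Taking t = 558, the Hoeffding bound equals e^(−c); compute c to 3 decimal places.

27.467

Σ(b_i − a_i)² = 200·6² + 148·10² + 168·2² = 22672.
c = 2t² / 22672 = 2·558² / 22672 = 27.4668.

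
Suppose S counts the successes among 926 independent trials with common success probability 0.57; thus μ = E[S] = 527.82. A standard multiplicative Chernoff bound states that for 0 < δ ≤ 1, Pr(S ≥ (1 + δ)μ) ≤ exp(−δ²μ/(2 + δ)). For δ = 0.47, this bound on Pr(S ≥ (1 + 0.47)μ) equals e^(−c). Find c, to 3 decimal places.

c = δ²μ/(2 + δ) = 0.47²·527.82/(2 + 0.47) = 47.2046.

47.205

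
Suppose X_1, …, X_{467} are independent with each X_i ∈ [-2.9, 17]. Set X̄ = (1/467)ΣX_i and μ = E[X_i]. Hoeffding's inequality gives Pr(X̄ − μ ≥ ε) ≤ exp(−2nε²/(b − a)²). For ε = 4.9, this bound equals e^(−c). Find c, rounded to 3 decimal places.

56.628

c = 2nε²/(b − a)² = 2·467·4.9² / 19.9² = 56.6282.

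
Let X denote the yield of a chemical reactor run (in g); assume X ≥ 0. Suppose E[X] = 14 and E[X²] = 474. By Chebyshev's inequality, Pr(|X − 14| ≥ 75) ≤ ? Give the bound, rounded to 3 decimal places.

Var(X) = E[X²] − (E[X])² = 474 − 196 = 278.
Chebyshev's inequality: Pr(|X − μ| ≥ t) ≤ Var(X)/t² = 278/5625 = 0.0494.

0.049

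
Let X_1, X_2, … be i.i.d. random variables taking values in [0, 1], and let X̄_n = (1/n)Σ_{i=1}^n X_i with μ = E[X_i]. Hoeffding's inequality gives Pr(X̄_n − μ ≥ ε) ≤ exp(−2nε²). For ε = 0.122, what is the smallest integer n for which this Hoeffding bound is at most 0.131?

Require exp(−2nε²) ≤ 0.131, i.e. 2nε² ≥ ln(1/0.131) = 2.032558.
So n ≥ 2.032558 / (2·0.122²) = 68.280.
The smallest integer n is 69.

69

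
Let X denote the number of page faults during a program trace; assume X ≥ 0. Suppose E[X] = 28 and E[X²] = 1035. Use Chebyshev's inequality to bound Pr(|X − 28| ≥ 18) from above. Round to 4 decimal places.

Var(X) = E[X²] − (E[X])² = 1035 − 784 = 251.
Chebyshev's inequality: Pr(|X − μ| ≥ t) ≤ Var(X)/t² = 251/324 = 0.7747.

0.7747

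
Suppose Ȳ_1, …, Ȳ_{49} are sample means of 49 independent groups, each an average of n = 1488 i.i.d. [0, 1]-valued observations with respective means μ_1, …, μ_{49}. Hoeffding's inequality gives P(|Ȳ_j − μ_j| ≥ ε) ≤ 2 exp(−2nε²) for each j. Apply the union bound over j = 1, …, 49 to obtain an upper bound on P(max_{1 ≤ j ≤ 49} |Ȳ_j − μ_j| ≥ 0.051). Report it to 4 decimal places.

0.0426

Per-experiment Hoeffding bound: 2·exp(−2·1488·0.051²) = 2·exp(−7.74058) = 0.00086964.
Union bound over 49 events: 49·0.00086964 = 0.04261.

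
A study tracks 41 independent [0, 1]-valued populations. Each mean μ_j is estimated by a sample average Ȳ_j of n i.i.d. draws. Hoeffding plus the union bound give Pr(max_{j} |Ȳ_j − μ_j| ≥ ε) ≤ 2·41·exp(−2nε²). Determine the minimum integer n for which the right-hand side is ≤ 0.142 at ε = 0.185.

Need 2·41·exp(−2nε²) ≤ 0.142, i.e. exp(−2nε²) ≤ 0.142/82.
So 2nε² ≥ ln(82/0.142) = 6.358647.
Hence n ≥ 6.358647/(2·0.185²) = 92.895.
The smallest integer n is 93.

93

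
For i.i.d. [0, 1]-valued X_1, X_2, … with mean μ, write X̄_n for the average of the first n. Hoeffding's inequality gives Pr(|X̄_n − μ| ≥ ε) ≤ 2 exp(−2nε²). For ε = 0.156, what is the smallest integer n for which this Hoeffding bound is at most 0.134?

Require 2·exp(−2nε²) ≤ 0.134, i.e. 2nε² ≥ ln(2/0.134) = 2.703063.
So n ≥ 2.703063 / (2·0.156²) = 55.536.
The smallest integer n is 56.

56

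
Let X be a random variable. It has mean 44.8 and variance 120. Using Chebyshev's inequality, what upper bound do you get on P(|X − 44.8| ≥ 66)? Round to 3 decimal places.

0.028

Chebyshev: P(|X − μ| ≥ t) ≤ Var(X)/t².
Bound = 120 / 4356 = 0.0275.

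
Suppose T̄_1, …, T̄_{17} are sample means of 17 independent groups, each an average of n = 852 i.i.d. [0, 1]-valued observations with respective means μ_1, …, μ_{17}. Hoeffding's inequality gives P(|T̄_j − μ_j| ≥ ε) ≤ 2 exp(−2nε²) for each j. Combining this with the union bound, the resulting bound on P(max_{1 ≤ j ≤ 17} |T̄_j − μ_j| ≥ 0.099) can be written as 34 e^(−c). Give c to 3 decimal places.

Union bound over the 17 events: P(max_{1 ≤ j ≤ 17} |T̄_j − μ_j| ≥ 0.099) ≤ 17·2·exp(−2nε²) = 34 exp(−2·852·0.099²).
So c = 2·852·0.099² = 16.7009.

16.701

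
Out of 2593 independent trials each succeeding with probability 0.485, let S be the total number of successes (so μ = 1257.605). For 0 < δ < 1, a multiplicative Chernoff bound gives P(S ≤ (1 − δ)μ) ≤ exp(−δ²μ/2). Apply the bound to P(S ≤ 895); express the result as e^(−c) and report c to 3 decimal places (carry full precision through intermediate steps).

52.275

Write 895 = (1 − δ)μ, so δ = 1 − 895/1257.605 = 0.2883298…
Then the exponent is δ²μ/2 = (μ − 895)²/(2μ) = 52.274914.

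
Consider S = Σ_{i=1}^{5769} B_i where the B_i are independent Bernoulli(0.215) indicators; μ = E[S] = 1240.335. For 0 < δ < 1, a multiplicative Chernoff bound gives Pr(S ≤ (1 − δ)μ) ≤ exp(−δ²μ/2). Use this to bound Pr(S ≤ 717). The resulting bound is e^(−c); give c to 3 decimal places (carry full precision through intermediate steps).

110.405

Write 717 = (1 − δ)μ, so δ = 1 − 717/1240.335 = 0.4219304…
Then the exponent is δ²μ/2 = (μ − 717)²/(2μ) = 110.405464.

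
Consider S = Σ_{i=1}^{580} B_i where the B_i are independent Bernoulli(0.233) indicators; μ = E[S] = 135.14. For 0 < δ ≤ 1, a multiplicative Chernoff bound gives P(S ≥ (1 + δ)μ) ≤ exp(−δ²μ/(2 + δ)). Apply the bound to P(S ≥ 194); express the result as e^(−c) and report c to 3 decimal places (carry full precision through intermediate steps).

Write 194 = (1 + δ)μ, so δ = 194/135.14 − 1 = 0.4355483…
Then the exponent is δ²μ/(2 + δ) = (194 − μ)² / (μ·(2 + δ)) = 10.525915.

10.526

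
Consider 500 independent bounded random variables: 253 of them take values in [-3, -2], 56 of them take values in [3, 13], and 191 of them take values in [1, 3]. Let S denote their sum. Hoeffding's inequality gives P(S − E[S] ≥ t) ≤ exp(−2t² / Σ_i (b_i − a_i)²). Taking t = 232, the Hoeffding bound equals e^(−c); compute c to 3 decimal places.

16.268

Σ(b_i − a_i)² = 253·1² + 56·10² + 191·2² = 6617.
c = 2t² / 6617 = 2·232² / 6617 = 16.2684.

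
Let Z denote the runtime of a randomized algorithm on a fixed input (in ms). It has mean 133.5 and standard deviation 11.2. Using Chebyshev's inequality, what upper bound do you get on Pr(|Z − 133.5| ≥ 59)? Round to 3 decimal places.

0.036

Chebyshev: Pr(|Z − μ| ≥ t) ≤ Var(Z)/t².
Var(Z) = σ² = 11.2² = 125.44.
Bound = 125.44 / 3481 = 0.0360.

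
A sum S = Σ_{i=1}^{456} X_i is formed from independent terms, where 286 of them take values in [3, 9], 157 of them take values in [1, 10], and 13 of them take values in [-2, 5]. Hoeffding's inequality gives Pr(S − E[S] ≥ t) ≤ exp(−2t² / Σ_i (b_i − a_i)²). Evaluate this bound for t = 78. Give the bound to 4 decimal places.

Σ(b_i − a_i)² = 286·6² + 157·9² + 13·7² = 23650.
Exponent = 2·78² / 23650 = 0.51450.
Bound = exp(−0.51450) = 0.59780.

0.5978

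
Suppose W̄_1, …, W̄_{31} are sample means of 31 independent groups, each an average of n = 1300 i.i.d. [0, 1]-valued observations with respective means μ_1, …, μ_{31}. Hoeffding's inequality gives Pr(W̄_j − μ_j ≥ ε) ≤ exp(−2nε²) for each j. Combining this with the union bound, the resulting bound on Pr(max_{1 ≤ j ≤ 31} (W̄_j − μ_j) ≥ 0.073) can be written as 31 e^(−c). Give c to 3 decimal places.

13.855

Union bound over the 31 events: Pr(max_{1 ≤ j ≤ 31} (W̄_j − μ_j) ≥ 0.073) ≤ 31·exp(−2nε²) = 31 exp(−2·1300·0.073²).
So c = 2·1300·0.073² = 13.8554.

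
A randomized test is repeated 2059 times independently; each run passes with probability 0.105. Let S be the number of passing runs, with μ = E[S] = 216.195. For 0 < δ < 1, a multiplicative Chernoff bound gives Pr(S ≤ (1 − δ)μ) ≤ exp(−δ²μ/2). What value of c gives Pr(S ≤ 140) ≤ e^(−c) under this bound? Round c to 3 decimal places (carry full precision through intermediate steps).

Write 140 = (1 − δ)μ, so δ = 1 − 140/216.195 = 0.3524365…
Then the exponent is δ²μ/2 = (μ − 140)²/(2μ) = 13.426948.

13.427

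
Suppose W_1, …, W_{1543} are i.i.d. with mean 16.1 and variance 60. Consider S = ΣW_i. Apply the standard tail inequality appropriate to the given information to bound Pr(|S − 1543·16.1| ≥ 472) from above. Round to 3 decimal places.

0.416

With mean and variance of each term known, Chebyshev's inequality bounds the deviation of the sum (or sample mean).
Var(S) = n·Var(W_i) = 1543·60 = 92580.
Chebyshev: Pr(|S − 1543·16.1| ≥ 472) ≤ Var(S)/472² = 92580/222784 = 0.4156.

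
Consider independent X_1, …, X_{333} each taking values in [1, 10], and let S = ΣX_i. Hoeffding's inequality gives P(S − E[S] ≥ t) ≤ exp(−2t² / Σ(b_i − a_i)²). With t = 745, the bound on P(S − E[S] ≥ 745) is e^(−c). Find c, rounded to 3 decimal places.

Σ(b_i − a_i)² = 333·(9)² = 26973.
c = 2t²/26973 = 2·745²/26973 = 41.1541.

41.154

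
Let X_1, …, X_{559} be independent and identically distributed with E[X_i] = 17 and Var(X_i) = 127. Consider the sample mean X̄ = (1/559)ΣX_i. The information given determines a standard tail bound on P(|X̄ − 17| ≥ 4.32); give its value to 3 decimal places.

0.012

With mean and variance of each term known, Chebyshev's inequality bounds the deviation of the sum (or sample mean).
Var(X̄) = Var(X_i)/n = 127/559 = 0.22719.
Chebyshev: P(|X̄ − 17| ≥ 4.32) ≤ Var(X̄)/(4.32)² = 127/(559·4.32²) = 0.0122.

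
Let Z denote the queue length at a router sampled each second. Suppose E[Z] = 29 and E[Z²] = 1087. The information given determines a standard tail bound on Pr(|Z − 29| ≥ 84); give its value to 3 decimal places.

0.035

The first two moments determine the variance, so Chebyshev's inequality is the sharpest standard bound available.
Var(Z) = E[Z²] − (E[Z])² = 1087 − 841 = 246.
Chebyshev's inequality: Pr(|Z − μ| ≥ t) ≤ Var(Z)/t² = 246/7056 = 0.0349.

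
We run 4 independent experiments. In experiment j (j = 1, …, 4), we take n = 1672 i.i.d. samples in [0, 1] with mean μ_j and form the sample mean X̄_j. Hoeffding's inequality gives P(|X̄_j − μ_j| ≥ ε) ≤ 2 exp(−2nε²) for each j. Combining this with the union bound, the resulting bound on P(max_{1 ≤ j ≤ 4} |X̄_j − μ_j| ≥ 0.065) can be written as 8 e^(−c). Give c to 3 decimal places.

14.128

Union bound over the 4 events: P(max_{1 ≤ j ≤ 4} |X̄_j − μ_j| ≥ 0.065) ≤ 4·2·exp(−2nε²) = 8 exp(−2·1672·0.065²).
So c = 2·1672·0.065² = 14.1284.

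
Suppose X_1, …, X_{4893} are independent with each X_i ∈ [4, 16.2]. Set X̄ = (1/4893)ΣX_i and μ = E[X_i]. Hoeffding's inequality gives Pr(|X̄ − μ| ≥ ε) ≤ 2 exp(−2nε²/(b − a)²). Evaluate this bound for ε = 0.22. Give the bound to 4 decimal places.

Exponent: 2nε²/(b − a)² = 2·4893·0.22² / 12.2² = 3.18223.
Bound = 2·exp(−3.18223) = 0.08299.

0.0830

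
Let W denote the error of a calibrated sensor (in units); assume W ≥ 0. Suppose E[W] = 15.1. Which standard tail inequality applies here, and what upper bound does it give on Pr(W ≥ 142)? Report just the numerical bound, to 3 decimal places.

0.106

Only the mean of a non-negative variable is known, so Markov's inequality is the applicable tail bound.
Markov's inequality: for a non-negative random variable, Pr(W ≥ a) ≤ E[W]/a.
Here E[W] = 15.1 and a = 142, so the bound is 15.1/142 = 0.1063.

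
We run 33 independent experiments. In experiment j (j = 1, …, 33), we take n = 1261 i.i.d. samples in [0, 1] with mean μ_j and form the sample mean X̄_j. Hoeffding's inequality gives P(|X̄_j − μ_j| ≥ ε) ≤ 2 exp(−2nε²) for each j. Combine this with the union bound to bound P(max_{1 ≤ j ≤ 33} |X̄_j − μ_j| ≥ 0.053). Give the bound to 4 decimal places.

0.0553

Per-experiment Hoeffding bound: 2·exp(−2·1261·0.053²) = 2·exp(−7.08430) = 0.0016763.
Union bound over 33 events: 33·0.0016763 = 0.05532.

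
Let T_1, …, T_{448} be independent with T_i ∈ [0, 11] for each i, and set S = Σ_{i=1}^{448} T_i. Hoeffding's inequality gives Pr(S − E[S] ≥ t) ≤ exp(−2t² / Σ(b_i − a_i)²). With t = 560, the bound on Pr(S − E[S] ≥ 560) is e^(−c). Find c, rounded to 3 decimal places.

11.570

Σ(b_i − a_i)² = 448·(11)² = 54208.
c = 2t²/54208 = 2·560²/54208 = 11.5702.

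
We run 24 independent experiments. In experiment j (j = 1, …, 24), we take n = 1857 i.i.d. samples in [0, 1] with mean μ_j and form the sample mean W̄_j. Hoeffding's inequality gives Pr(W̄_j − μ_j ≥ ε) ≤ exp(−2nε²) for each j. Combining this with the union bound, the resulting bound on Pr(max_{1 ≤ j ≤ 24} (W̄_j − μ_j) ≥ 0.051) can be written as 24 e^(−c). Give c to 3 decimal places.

Union bound over the 24 events: Pr(max_{1 ≤ j ≤ 24} (W̄_j − μ_j) ≥ 0.051) ≤ 24·exp(−2nε²) = 24 exp(−2·1857·0.051²).
So c = 2·1857·0.051² = 9.6601.

9.660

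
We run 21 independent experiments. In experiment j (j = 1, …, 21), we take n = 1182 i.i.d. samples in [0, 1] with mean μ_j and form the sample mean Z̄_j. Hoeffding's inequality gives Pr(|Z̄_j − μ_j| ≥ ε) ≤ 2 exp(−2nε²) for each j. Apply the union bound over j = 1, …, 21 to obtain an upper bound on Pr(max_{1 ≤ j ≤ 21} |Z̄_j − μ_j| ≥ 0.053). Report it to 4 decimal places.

Per-experiment Hoeffding bound: 2·exp(−2·1182·0.053²) = 2·exp(−6.64048) = 0.0026128.
Union bound over 21 events: 21·0.0026128 = 0.05487.

0.0549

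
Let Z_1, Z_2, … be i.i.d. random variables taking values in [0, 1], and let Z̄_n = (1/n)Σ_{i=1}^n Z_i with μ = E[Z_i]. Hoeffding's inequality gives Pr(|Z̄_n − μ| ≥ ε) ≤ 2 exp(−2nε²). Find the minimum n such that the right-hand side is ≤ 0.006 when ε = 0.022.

6002

Require 2·exp(−2nε²) ≤ 0.006, i.e. 2nε² ≥ ln(2/0.006) = 5.809143.
So n ≥ 5.809143 / (2·0.022²) = 6001.181.
The smallest integer n is 6002.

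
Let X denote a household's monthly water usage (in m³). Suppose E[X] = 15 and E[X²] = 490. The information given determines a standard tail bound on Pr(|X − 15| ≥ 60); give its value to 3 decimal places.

The first two moments determine the variance, so Chebyshev's inequality is the sharpest standard bound available.
Var(X) = E[X²] − (E[X])² = 490 − 225 = 265.
Chebyshev's inequality: Pr(|X − μ| ≥ t) ≤ Var(X)/t² = 265/3600 = 0.0736.

0.074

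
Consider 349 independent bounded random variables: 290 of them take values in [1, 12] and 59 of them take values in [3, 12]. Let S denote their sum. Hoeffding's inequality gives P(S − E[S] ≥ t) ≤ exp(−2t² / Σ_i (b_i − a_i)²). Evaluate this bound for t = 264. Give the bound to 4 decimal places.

Σ(b_i − a_i)² = 290·11² + 59·9² = 39869.
Exponent = 2·264² / 39869 = 3.49625.
Bound = exp(−3.49625) = 0.03031.

0.0303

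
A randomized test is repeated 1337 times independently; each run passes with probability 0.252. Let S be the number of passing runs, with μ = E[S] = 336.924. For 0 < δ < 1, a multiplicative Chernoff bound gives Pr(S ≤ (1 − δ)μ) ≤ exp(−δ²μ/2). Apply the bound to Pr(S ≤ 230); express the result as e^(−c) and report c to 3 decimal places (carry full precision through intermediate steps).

Write 230 = (1 − δ)μ, so δ = 1 − 230/336.924 = 0.3173535…
Then the exponent is δ²μ/2 = (μ − 230)²/(2μ) = 16.966351.

16.966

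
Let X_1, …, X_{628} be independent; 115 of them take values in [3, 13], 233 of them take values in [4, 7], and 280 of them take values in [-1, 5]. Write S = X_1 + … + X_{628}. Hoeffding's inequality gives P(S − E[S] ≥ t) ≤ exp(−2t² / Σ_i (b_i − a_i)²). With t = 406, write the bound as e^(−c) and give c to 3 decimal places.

Σ(b_i − a_i)² = 115·10² + 233·3² + 280·6² = 23677.
c = 2t² / 23677 = 2·406² / 23677 = 13.9237.

13.924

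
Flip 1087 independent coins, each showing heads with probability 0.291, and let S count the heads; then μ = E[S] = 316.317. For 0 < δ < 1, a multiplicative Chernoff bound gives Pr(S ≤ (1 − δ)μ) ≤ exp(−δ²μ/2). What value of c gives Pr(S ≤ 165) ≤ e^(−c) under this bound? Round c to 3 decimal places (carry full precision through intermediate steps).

36.193

Write 165 = (1 − δ)μ, so δ = 1 − 165/316.317 = 0.4783714…
Then the exponent is δ²μ/2 = (μ − 165)²/(2μ) = 36.192861.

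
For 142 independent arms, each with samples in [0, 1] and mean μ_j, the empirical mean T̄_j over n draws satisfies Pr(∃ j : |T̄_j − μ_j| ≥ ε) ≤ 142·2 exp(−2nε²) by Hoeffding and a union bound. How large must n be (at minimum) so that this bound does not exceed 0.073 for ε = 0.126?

Need 2·142·exp(−2nε²) ≤ 0.073, i.e. exp(−2nε²) ≤ 0.073/284.
So 2nε² ≥ ln(284/0.073) = 8.266270.
Hence n ≥ 8.266270/(2·0.126²) = 260.339.
The smallest integer n is 261.

261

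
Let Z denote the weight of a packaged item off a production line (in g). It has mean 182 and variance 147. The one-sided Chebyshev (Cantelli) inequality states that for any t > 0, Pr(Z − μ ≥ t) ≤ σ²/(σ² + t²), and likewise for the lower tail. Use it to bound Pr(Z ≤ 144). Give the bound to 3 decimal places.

Here σ² = 147 and t = 38, so σ² + t² = 1591.
Cantelli's bound: 147/1591 = 0.0924.

0.092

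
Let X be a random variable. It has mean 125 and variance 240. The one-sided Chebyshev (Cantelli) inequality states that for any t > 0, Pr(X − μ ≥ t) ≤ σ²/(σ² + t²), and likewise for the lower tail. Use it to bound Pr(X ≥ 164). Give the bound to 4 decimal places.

0.1363

Here σ² = 240 and t = 39, so σ² + t² = 1761.
Cantelli's bound: 240/1761 = 0.1363.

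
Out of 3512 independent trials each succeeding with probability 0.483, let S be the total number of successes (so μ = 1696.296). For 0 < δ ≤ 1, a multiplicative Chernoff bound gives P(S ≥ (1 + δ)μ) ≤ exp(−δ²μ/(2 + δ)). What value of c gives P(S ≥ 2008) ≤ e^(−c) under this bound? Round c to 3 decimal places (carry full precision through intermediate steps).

26.229

Write 2008 = (1 + δ)μ, so δ = 2008/1696.296 − 1 = 0.1837557…
Then the exponent is δ²μ/(2 + δ) = (2008 − μ)² / (μ·(2 + δ)) = 26.228839.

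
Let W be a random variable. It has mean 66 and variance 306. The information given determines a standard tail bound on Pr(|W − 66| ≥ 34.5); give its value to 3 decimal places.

Mean and variance are known, so Chebyshev's inequality applies.
Chebyshev: Pr(|W − μ| ≥ t) ≤ Var(W)/t².
Bound = 306 / 1190.25 = 0.2571.

0.257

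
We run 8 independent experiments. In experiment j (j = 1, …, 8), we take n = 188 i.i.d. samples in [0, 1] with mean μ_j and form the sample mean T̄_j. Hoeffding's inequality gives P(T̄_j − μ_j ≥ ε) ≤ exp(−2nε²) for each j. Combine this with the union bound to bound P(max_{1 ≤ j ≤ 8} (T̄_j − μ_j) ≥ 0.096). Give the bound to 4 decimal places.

Per-experiment Hoeffding bound: exp(−2·188·0.096²) = exp(−3.46522) = 0.031266.
Union bound over 8 events: 8·0.031266 = 0.25013.

0.2501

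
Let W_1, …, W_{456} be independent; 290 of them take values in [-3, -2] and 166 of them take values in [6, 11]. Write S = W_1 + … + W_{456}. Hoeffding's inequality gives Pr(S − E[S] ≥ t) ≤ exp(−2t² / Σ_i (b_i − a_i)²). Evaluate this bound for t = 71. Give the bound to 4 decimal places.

Σ(b_i − a_i)² = 290·1² + 166·5² = 4440.
Exponent = 2·71² / 4440 = 2.27072.
Bound = exp(−2.27072) = 0.10324.

0.1032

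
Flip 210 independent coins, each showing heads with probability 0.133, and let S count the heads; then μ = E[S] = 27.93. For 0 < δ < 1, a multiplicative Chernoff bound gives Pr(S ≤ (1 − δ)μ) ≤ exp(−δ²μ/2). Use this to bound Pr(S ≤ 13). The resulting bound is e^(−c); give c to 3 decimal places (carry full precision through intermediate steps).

3.990

Write 13 = (1 − δ)μ, so δ = 1 − 13/27.93 = 0.5345507…
Then the exponent is δ²μ/2 = (μ − 13)²/(2μ) = 3.990421.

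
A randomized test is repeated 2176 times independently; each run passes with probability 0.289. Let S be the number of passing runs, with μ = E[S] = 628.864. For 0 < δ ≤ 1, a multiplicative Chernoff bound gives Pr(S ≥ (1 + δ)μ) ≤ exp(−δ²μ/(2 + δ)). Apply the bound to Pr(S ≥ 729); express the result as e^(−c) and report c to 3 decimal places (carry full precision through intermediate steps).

7.385

Write 729 = (1 + δ)μ, so δ = 729/628.864 − 1 = 0.1592332…
Then the exponent is δ²μ/(2 + δ) = (729 − μ)² / (μ·(2 + δ)) = 7.384553.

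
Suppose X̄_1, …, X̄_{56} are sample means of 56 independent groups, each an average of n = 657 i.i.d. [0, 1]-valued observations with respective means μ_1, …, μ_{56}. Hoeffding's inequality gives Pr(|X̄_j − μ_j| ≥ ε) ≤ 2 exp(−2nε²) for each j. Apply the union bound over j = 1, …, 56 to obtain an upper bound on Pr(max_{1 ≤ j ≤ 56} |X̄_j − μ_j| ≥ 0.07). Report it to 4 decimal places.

Per-experiment Hoeffding bound: 2·exp(−2·657·0.07²) = 2·exp(−6.43860) = 0.0031973.
Union bound over 56 events: 56·0.0031973 = 0.17905.

0.1790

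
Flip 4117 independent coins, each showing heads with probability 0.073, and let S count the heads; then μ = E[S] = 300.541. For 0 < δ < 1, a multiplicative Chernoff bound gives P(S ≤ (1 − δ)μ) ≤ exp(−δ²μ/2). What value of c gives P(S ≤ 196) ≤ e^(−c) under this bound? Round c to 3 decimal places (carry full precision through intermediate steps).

Write 196 = (1 − δ)μ, so δ = 1 − 196/300.541 = 0.3478427…
Then the exponent is δ²μ/2 = (μ − 196)²/(2μ) = 18.181913.

18.182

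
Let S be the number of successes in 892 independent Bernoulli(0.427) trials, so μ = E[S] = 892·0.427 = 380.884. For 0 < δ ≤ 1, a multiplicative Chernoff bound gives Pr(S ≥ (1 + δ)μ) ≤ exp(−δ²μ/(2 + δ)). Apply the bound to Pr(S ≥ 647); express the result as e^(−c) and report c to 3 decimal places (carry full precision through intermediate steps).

Write 647 = (1 + δ)μ, so δ = 647/380.884 − 1 = 0.6986799…
Then the exponent is δ²μ/(2 + δ) = (647 − μ)² / (μ·(2 + δ)) = 68.896612.

68.897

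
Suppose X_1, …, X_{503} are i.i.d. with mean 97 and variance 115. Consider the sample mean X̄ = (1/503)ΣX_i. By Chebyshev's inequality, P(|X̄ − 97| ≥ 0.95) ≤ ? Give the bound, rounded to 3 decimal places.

0.253

Var(X̄) = Var(X_i)/n = 115/503 = 0.22863.
Chebyshev: P(|X̄ − 97| ≥ 0.95) ≤ Var(X̄)/(0.95)² = 115/(503·0.95²) = 0.2533.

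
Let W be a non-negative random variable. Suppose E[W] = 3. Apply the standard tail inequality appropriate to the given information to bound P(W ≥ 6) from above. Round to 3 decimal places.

0.500

Only the mean of a non-negative variable is known, so Markov's inequality is the applicable tail bound.
Markov's inequality: for a non-negative random variable, P(W ≥ a) ≤ E[W]/a.
Here E[W] = 3 and a = 6, so the bound is 3/6 = 0.5000.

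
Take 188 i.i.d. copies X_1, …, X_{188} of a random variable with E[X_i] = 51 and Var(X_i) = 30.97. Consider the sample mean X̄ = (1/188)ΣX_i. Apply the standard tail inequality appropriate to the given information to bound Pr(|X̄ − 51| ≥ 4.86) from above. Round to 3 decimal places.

0.007

With mean and variance of each term known, Chebyshev's inequality bounds the deviation of the sum (or sample mean).
Var(X̄) = Var(X_i)/n = 30.97/188 = 0.16473.
Chebyshev: Pr(|X̄ − 51| ≥ 4.86) ≤ Var(X̄)/(4.86)² = 30.97/(188·4.86²) = 0.0070.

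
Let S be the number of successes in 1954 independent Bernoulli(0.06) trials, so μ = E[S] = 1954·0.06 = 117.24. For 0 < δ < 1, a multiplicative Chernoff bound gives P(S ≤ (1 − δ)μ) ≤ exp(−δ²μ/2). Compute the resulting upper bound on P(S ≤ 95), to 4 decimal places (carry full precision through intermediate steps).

0.1213

Write 95 = (1 − δ)μ, so δ = 1 − 95/117.24 = 0.1896963…
Then the exponent is δ²μ/2 = (μ − 95)²/(2μ) = 2.109423.
Bound = exp(−2.109423) = 0.12131.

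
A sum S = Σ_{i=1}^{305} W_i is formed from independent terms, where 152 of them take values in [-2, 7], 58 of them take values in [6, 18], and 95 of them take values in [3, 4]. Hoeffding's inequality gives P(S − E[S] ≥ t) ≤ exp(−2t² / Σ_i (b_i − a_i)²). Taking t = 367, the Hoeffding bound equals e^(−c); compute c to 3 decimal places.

12.976

Σ(b_i − a_i)² = 152·9² + 58·12² + 95·1² = 20759.
c = 2t² / 20759 = 2·367² / 20759 = 12.9764.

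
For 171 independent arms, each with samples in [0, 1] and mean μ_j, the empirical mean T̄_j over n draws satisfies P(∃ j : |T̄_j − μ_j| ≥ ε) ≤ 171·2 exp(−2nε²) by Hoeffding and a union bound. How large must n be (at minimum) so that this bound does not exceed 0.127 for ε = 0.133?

224

Need 2·171·exp(−2nε²) ≤ 0.127, i.e. exp(−2nε²) ≤ 0.127/342.
So 2nε² ≥ ln(342/0.127) = 7.898379.
Hence n ≥ 7.898379/(2·0.133²) = 223.257.
The smallest integer n is 224.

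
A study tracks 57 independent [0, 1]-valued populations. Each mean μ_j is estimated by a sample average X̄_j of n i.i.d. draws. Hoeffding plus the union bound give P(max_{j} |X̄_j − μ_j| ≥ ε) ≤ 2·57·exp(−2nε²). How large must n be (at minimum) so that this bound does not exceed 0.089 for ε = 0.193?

Need 2·57·exp(−2nε²) ≤ 0.089, i.e. exp(−2nε²) ≤ 0.089/114.
So 2nε² ≥ ln(114/0.089) = 7.155317.
Hence n ≥ 7.155317/(2·0.193²) = 96.047.
The smallest integer n is 97.

97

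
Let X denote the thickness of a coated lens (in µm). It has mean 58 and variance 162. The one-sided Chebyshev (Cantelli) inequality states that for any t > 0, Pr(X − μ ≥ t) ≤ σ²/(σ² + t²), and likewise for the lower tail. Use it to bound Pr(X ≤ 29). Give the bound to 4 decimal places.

Here σ² = 162 and t = 29, so σ² + t² = 1003.
Cantelli's bound: 162/1003 = 0.1615.

0.1615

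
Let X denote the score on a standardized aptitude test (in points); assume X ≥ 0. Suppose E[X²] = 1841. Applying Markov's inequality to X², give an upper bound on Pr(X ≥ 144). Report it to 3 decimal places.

Since X ≥ 0, the event {X ≥ 144} is the same as {X² ≥ 20736}.
Markov's inequality applied to X² gives Pr(X² ≥ 20736) ≤ E[X²]/20736 = 1841/20736 = 0.0888.

0.089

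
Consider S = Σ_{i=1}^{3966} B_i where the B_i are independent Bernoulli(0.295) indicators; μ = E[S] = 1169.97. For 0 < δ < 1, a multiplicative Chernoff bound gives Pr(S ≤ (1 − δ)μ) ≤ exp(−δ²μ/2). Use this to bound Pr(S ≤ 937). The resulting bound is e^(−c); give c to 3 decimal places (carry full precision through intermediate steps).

23.195

Write 937 = (1 − δ)μ, so δ = 1 − 937/1169.97 = 0.1991248…
Then the exponent is δ²μ/2 = (μ − 937)²/(2μ) = 23.195048.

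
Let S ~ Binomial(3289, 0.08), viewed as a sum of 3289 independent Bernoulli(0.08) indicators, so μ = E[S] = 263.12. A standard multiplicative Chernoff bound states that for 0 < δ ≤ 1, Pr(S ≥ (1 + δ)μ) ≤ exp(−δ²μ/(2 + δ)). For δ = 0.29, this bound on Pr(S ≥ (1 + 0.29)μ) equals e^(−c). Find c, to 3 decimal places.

9.663

c = δ²μ/(2 + δ) = 0.29²·263.12/(2 + 0.29) = 9.6631.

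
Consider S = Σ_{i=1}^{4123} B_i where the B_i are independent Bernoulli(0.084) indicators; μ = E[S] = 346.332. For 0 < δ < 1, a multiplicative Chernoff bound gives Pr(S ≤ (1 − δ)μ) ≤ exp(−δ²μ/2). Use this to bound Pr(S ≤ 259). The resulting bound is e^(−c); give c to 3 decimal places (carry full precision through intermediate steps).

Write 259 = (1 − δ)μ, so δ = 1 − 259/346.332 = 0.2521627…
Then the exponent is δ²μ/2 = (μ − 259)²/(2μ) = 11.010935.

11.011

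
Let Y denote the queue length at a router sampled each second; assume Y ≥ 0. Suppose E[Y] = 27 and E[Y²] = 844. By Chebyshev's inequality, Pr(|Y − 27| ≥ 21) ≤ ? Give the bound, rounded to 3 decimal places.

0.261

Var(Y) = E[Y²] − (E[Y])² = 844 − 729 = 115.
Chebyshev's inequality: Pr(|Y − μ| ≥ t) ≤ Var(Y)/t² = 115/441 = 0.2608.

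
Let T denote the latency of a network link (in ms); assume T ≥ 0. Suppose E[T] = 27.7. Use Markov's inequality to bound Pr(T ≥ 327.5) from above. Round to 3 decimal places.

Markov's inequality: for a non-negative random variable, Pr(T ≥ a) ≤ E[T]/a.
Here E[T] = 27.7 and a = 327.5, so the bound is 27.7/327.5 = 0.0846.

0.085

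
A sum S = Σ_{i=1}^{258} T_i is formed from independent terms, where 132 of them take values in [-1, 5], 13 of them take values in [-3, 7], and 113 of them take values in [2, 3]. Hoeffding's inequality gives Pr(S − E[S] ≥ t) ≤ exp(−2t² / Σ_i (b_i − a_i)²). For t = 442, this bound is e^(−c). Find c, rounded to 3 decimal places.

63.378

Σ(b_i − a_i)² = 132·6² + 13·10² + 113·1² = 6165.
c = 2t² / 6165 = 2·442² / 6165 = 63.3784.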